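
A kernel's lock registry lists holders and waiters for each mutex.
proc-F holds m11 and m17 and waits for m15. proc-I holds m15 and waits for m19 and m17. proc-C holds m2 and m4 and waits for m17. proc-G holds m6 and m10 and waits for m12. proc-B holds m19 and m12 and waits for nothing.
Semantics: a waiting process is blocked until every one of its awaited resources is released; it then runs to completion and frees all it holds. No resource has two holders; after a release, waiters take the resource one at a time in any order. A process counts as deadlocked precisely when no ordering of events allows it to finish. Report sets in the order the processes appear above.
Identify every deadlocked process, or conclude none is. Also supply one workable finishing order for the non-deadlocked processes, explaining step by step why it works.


Deadlocked: proc-F, proc-I and proc-C.
Key observation: the waits loop around proc-F -> proc-I -> proc-F with no way out; proc-C waits into the deadlock from upstream.
A valid finishing order for the others: proc-B, proc-G.
Walking it through:
  proc-B waits on nothing -> runs at once and releases m19 and m12
  proc-G waits on m12 — all released -> runs and releases m6 and m10


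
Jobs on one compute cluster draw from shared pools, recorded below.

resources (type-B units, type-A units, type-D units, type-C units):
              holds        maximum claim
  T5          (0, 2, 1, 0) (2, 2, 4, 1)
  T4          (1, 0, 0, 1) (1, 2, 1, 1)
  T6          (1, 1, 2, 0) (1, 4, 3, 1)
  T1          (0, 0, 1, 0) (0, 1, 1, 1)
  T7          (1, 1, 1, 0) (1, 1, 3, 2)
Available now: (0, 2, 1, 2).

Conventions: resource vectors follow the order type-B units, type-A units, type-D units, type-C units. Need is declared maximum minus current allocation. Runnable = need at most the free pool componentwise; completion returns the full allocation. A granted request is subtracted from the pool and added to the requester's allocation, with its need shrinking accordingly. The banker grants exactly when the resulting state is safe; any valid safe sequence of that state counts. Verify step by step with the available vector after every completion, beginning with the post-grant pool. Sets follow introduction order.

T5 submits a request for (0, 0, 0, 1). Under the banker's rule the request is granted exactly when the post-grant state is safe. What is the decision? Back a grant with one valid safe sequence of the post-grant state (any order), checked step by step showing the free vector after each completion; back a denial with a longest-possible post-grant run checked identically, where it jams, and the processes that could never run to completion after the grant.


GRANT — the state after the grant stays safe, e.g. via T4, T1, T7, T6, T5.
Key observation: with (0, 2, 1, 1) left after the transfer, T4 can run at once — the state stays safe.
Check on the post-grant state, step by step:
  pool = (0, 2, 1, 1)
  T4 needs (0, 2, 1, 0) <= (0, 2, 1, 1) -> finishes; pool += (1, 0, 0, 1) = (1, 2, 1, 2)
  T1 needs (0, 1, 0, 1) <= (1, 2, 1, 2) -> finishes; pool += (0, 0, 1, 0) = (1, 2, 2, 2)
  T7 needs (0, 0, 2, 2) <= (1, 2, 2, 2) -> finishes; pool += (1, 1, 1, 0) = (2, 3, 3, 2)
  T6 needs (0, 3, 1, 1) <= (2, 3, 3, 2) -> finishes; pool += (1, 1, 2, 0) = (3, 4, 5, 2)
  T5 needs (2, 0, 3, 0) <= (3, 4, 5, 2) -> finishes; pool += (0, 2, 1, 1) = (3, 6, 6, 3)


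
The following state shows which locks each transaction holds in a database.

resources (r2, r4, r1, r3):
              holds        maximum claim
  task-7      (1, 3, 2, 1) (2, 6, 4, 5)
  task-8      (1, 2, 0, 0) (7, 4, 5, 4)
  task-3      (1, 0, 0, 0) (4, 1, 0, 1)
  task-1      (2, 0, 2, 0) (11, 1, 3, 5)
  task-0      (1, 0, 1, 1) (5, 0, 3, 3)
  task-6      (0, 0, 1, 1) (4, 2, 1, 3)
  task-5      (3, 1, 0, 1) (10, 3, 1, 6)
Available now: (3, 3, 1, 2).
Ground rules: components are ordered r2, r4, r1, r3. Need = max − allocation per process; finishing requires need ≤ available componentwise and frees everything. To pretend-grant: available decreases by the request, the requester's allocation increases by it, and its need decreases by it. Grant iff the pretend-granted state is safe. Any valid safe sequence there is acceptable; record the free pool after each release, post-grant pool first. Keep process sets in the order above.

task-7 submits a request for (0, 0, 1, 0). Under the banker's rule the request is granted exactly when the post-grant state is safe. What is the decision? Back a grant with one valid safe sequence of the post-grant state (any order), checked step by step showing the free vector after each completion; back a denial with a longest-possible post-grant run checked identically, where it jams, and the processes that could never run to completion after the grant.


DENY — the pretend-granted state is unsafe.
Key observation: after task-3, task-6 the pool peaks at (4, 3, 1, 3), and each blocked process is short somewhere: task-7 on r3; task-8 on r2, r1, r3; task-1 on r2, r3; task-0 on r1; task-5 on r2, r3.
After a pretend grant, a maximal execution: task-3, task-6 — then nothing else fits. Walking it through:
  pool = (3, 3, 0, 2)
  task-3 needs (3, 1, 0, 1) <= (3, 3, 0, 2) -> finishes; pool += (1, 0, 0, 0) = (4, 3, 0, 2)
  task-6 needs (4, 2, 0, 2) <= (4, 3, 0, 2) -> finishes; pool += (0, 0, 1, 1) = (4, 3, 1, 3)
  task-7 still needs (1, 3, 1, 4) but only (4, 3, 1, 3) is free — short on r3
  task-8 still needs (6, 2, 5, 4) but only (4, 3, 1, 3) is free — short on r2, r1 and r3
  task-1 still needs (9, 1, 1, 5) but only (4, 3, 1, 3) is free — short on r2 and r3
  task-0 still needs (4, 0, 2, 2) but only (4, 3, 1, 3) is free — short on r1
  task-5 still needs (7, 2, 1, 5) but only (4, 3, 1, 3) is free — short on r2 and r3
Had the request been granted, task-7, task-8, task-1, task-0 and task-5 could never finish.


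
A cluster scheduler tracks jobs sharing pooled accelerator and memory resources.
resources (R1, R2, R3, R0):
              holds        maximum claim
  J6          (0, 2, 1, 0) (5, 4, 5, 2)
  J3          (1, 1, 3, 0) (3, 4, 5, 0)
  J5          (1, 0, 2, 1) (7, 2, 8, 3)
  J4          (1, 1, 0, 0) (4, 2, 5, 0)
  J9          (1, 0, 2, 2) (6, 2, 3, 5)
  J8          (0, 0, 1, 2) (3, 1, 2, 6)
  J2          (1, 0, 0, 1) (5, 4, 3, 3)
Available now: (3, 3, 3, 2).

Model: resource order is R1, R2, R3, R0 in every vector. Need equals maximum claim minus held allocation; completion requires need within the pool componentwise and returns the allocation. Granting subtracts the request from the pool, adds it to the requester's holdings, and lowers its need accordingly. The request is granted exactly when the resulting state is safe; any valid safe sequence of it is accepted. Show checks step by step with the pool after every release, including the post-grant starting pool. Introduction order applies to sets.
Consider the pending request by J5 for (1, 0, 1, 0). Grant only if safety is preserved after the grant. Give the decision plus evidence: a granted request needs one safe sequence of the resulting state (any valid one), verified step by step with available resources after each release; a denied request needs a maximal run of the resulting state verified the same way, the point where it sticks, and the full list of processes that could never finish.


GRANT. The post-grant state is safe; one safe sequence: J3, J4, J2, J5, J8, J6, J9.
Key observation: granting shrinks the pool to (2, 3, 2, 2), yet J3 still fits and the chain goes through.
Step-by-step check of the post-grant state:
  pool = (2, 3, 2, 2)
  J3 needs (2, 3, 2, 0) <= (2, 3, 2, 2) -> finishes; pool += (1, 1, 3, 0) = (3, 4, 5, 2)
  J4 needs (3, 1, 5, 0) <= (3, 4, 5, 2) -> finishes; pool += (1, 1, 0, 0) = (4, 5, 5, 2)
  J2 needs (4, 4, 3, 2) <= (4, 5, 5, 2) -> finishes; pool += (1, 0, 0, 1) = (5, 5, 5, 3)
  J5 needs (5, 2, 5, 2) <= (5, 5, 5, 3) -> finishes; pool += (2, 0, 3, 1) = (7, 5, 8, 4)
  J8 needs (3, 1, 1, 4) <= (7, 5, 8, 4) -> finishes; pool += (0, 0, 1, 2) = (7, 5, 9, 6)
  J6 needs (5, 2, 4, 2) <= (7, 5, 9, 6) -> finishes; pool += (0, 2, 1, 0) = (7, 7, 10, 6)
  J9 needs (5, 2, 1, 3) <= (7, 7, 10, 6) -> finishes; pool += (1, 0, 2, 2) = (8, 7, 12, 8)


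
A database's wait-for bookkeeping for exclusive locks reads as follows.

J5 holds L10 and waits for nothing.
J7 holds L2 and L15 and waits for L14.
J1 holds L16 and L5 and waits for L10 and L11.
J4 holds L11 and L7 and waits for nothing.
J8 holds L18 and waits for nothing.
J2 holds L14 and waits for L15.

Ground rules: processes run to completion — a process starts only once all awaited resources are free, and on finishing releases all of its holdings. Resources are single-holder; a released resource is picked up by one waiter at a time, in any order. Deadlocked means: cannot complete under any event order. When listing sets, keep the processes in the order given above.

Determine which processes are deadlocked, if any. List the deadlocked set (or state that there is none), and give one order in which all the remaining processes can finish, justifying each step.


Deadlocked: J7 and J2.
Key observation: the waits loop around J7 -> J2 -> J7 with no way out; no other process is dragged down with it.
One completion order for the rest: J5, J4, J1, J8.
Check, step by step:
  J5: no waits; runs immediately, freeing L10
  J4: no waits; runs immediately, freeing L11 and L7
  J1 waits on L10 and L11 — all released -> runs and releases L16 and L5
  J8: no waits; runs immediately, freeing L18


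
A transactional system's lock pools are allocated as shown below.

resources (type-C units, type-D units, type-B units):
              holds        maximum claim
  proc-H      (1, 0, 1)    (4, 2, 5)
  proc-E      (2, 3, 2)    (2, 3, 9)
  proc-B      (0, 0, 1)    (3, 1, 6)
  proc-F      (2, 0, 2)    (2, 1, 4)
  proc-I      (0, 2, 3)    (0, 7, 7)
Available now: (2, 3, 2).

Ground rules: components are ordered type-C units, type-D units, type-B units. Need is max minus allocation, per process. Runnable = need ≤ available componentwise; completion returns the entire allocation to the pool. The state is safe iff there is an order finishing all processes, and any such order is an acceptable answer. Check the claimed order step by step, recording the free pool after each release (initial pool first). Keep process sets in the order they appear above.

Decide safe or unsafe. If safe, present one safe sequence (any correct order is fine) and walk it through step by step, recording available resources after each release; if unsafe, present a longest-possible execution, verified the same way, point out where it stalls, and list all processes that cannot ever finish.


UNSAFE — no complete ordering exists.
Key observation: after proc-F, proc-H, proc-B the pool peaks at (5, 3, 6), and each blocked process is short somewhere: proc-E on type-B units; proc-I on type-D units.
A maximal execution: proc-F, proc-H, proc-B — then nothing else fits. Verifying each step:
  pool = (2, 3, 2)
  proc-F needs (0, 1, 2) <= (2, 3, 2) -> finishes; pool += (2, 0, 2) = (4, 3, 4)
  proc-H needs (3, 2, 4) <= (4, 3, 4) -> finishes; pool += (1, 0, 1) = (5, 3, 5)
  proc-B needs (3, 1, 5) <= (5, 3, 5) -> finishes; pool += (0, 0, 1) = (5, 3, 6)
  blocked: proc-E wants (0, 0, 7), pool (5, 3, 6) — not enough type-B units
  blocked: proc-I wants (0, 5, 4), pool (5, 3, 6) — not enough type-D units
Permanently blocked: proc-E and proc-I.


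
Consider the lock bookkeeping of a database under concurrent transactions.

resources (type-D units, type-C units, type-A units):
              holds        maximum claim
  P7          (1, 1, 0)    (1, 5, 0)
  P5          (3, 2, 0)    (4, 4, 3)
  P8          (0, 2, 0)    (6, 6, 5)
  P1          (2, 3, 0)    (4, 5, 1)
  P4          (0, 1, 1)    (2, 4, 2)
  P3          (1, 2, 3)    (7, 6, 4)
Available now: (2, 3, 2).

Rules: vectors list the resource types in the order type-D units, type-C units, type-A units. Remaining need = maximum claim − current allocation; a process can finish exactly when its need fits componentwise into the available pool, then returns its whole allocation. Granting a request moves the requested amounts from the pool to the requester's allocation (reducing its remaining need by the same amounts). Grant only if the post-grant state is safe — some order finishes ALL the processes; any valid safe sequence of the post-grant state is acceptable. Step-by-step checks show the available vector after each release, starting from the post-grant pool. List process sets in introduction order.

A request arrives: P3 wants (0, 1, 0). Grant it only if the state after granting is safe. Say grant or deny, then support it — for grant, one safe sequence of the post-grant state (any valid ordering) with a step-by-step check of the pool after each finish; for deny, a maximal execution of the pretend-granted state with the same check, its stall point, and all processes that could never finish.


GRANT — the state after the grant stays safe, e.g. via P1, P4, P5, P3, P7, P8.
Key observation: granting shrinks the pool to (2, 2, 2), yet P1 still fits and the chain goes through.
Check on the post-grant state, step by step:
  pool = (2, 2, 2)
  P1 needs (2, 2, 1) <= (2, 2, 2) -> finishes; pool += (2, 3, 0) = (4, 5, 2)
  P4 needs (2, 3, 1) <= (4, 5, 2) -> finishes; pool += (0, 1, 1) = (4, 6, 3)
  P5 needs (1, 2, 3) <= (4, 6, 3) -> finishes; pool += (3, 2, 0) = (7, 8, 3)
  P3 needs (6, 3, 1) <= (7, 8, 3) -> finishes; pool += (1, 3, 3) = (8, 11, 6)
  P7 needs (0, 4, 0) <= (8, 11, 6) -> finishes; pool += (1, 1, 0) = (9, 12, 6)
  P8 needs (6, 4, 5) <= (9, 12, 6) -> finishes; pool += (0, 2, 0) = (9, 14, 6)


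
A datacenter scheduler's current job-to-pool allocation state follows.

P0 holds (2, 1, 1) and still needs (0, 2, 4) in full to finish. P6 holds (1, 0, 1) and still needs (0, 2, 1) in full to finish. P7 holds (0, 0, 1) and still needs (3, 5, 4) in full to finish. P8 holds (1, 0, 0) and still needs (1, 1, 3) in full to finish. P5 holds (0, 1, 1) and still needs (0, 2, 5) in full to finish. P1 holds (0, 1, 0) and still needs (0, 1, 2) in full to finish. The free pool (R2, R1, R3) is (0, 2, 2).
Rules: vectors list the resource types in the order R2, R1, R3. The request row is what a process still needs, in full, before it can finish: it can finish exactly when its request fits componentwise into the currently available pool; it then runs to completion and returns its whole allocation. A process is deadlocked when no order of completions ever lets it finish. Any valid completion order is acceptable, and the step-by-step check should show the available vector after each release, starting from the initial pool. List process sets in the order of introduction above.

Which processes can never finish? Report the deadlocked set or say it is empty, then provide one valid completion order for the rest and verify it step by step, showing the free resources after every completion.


Deadlocked set: P0, P7 and P5.
Key observation: the pool after P1, P6, P8 is (2, 3, 3); every surviving request exceeds it in R3, so progress ends there.
A valid finishing order for the others: P1, P6, P8. Step-by-step check:
  pool = (0, 2, 2)
  P1 needs (0, 1, 2) <= (0, 2, 2) -> finishes; pool += (0, 1, 0) = (0, 3, 2)
  P6 needs (0, 2, 1) <= (0, 3, 2) -> finishes; pool += (1, 0, 1) = (1, 3, 3)
  P8 needs (1, 1, 3) <= (1, 3, 3) -> finishes; pool += (1, 0, 0) = (2, 3, 3)
The blocked processes can never fit:
  P0 cannot run: need (0, 2, 4) vs free (2, 3, 3) (insufficient R3)
  P7 cannot run: need (3, 5, 4) vs free (2, 3, 3) (insufficient R2, R1 and R3)
  P5 cannot run: need (0, 2, 5) vs free (2, 3, 3) (insufficient R3)


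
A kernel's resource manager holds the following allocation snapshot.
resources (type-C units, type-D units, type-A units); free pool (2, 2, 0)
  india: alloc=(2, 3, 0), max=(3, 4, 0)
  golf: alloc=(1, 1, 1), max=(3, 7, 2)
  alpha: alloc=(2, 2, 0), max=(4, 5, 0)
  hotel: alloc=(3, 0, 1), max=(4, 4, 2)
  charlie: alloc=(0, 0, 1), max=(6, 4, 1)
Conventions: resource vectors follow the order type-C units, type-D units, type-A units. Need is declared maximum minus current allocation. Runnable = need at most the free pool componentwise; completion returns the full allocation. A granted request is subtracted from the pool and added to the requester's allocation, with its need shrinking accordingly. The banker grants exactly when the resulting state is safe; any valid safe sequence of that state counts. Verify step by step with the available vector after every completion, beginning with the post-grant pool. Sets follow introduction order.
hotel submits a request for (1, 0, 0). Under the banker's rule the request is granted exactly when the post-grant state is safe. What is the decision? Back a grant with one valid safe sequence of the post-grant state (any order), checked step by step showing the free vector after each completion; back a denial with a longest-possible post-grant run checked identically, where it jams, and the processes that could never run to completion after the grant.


DENY. Granting would leave the state unsafe.
Key observation: after india, alpha the pool peaks at (5, 7, 0), and each blocked process is short somewhere: golf on type-A units; hotel on type-A units; charlie on type-C units.
On the post-grant state, india, alpha is a maximal run — nothing extends it. Step-by-step check:
  pool = (1, 2, 0)
  india: need (1, 1, 0) fits (1, 2, 0); releases (2, 3, 0), pool now (3, 5, 0)
  alpha: need (2, 3, 0) fits (3, 5, 0); releases (2, 2, 0), pool now (5, 7, 0)
  golf cannot run: need (2, 6, 1) vs free (5, 7, 0) (insufficient type-A units)
  hotel cannot run: need (0, 4, 1) vs free (5, 7, 0) (insufficient type-A units)
  charlie cannot run: need (6, 4, 0) vs free (5, 7, 0) (insufficient type-C units)
Post-grant, the permanently blocked set is golf, hotel and charlie.


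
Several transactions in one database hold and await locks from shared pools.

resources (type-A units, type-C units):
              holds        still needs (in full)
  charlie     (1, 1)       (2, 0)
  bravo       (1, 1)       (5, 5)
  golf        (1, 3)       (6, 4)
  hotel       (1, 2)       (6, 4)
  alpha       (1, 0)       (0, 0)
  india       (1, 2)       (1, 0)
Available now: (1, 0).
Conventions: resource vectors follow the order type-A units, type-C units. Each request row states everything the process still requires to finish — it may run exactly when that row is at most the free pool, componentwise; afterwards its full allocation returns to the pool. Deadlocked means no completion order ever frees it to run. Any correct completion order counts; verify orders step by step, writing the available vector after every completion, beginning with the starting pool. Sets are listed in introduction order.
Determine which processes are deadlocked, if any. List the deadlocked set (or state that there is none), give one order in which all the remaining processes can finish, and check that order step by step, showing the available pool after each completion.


The deadlocked set is bravo, golf and hotel.
Key observation: after alpha, india, charlie complete, (4, 3) is the best the pool ever gets, yet each leftover process wants more type-A units.
One completion order for the rest: alpha, india, charlie. Walking it through:
  pool = (1, 0)
  alpha needs (0, 0) <= (1, 0) -> finishes; pool += (1, 0) = (2, 0)
  india needs (1, 0) <= (2, 0) -> finishes; pool += (1, 2) = (3, 2)
  charlie needs (2, 0) <= (3, 2) -> finishes; pool += (1, 1) = (4, 3)
None of the blocked processes ever fits:
  bravo still needs (5, 5) but only (4, 3) is free — short on type-A units and type-C units
  golf still needs (6, 4) but only (4, 3) is free — short on type-A units and type-C units
  hotel still needs (6, 4) but only (4, 3) is free — short on type-A units and type-C units


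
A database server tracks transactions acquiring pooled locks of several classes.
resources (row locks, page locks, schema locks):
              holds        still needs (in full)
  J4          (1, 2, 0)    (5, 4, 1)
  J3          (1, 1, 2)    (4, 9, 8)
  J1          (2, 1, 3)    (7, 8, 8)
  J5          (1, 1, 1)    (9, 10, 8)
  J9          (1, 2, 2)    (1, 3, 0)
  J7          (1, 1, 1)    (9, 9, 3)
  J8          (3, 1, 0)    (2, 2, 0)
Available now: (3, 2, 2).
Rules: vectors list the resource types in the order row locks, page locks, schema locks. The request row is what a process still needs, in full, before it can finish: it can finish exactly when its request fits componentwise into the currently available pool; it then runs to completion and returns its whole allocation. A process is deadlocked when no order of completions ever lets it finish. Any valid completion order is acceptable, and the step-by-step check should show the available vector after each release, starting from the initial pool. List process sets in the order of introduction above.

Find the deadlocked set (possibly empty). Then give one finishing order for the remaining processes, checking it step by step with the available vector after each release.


Deadlocked: J3, J1, J5 and J7.
Key observation: even finishing J8, J9, J4 leaves just (8, 7, 4) free — too little page locks for any of the remaining processes.
The rest can finish in the order J8, J9, J4. Walking it through:
  pool = (3, 2, 2)
  J8 needs (2, 2, 0) <= (3, 2, 2) -> finishes; pool += (3, 1, 0) = (6, 3, 2)
  J9 needs (1, 3, 0) <= (6, 3, 2) -> finishes; pool += (1, 2, 2) = (7, 5, 4)
  J4 needs (5, 4, 1) <= (7, 5, 4) -> finishes; pool += (1, 2, 0) = (8, 7, 4)
The stuck group stays short no matter what:
  J3 cannot run: need (4, 9, 8) vs free (8, 7, 4) (insufficient page locks and schema locks)
  J1 cannot run: need (7, 8, 8) vs free (8, 7, 4) (insufficient page locks and schema locks)
  J5 cannot run: need (9, 10, 8) vs free (8, 7, 4) (insufficient row locks, page locks and schema locks)
  J7 cannot run: need (9, 9, 3) vs free (8, 7, 4) (insufficient row locks and page locks)


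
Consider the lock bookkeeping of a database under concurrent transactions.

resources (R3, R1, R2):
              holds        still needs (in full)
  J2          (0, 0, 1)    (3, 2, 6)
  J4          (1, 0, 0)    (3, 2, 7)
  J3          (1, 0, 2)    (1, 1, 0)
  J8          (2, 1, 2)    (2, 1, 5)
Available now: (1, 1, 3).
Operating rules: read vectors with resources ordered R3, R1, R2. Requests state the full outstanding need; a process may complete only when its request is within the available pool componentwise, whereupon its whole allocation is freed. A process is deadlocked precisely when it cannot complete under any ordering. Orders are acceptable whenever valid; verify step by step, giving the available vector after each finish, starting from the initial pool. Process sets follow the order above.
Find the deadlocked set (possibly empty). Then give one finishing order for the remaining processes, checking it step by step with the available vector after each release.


Nothing here is deadlocked.
Key observation: beginning at J3, releases accumulate fast enough that every process eventually fits.
A valid finishing order for the others: J3, J8, J4, J2. Check, step by step:
  pool = (1, 1, 3)
  run J3 (needs (1, 1, 0), free (1, 1, 3)); after release of (1, 0, 2) the pool is (2, 1, 5)
  run J8 (needs (2, 1, 5), free (2, 1, 5)); after release of (2, 1, 2) the pool is (4, 2, 7)
  run J4 (needs (3, 2, 7), free (4, 2, 7)); after release of (1, 0, 0) the pool is (5, 2, 7)
  run J2 (needs (3, 2, 6), free (5, 2, 7)); after release of (0, 0, 1) the pool is (5, 2, 8)


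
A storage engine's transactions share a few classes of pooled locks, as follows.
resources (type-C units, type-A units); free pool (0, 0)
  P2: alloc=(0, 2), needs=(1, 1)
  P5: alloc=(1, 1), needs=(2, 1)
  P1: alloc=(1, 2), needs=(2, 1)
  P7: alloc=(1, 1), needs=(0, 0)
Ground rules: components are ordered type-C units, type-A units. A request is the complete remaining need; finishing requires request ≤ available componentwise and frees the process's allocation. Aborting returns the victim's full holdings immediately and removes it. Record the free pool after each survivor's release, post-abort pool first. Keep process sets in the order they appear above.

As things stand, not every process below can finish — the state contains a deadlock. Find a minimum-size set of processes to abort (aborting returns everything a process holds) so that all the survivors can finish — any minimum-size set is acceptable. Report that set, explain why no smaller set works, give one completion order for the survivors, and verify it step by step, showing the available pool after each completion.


Abort P5.
Key observation: before aborting P5, P1 was permanently blocked — no order could ever run it; afterwards it completes at step 3.
Minimality: the empty abort set fails — the state is deadlocked as it stands.
Survivors finish in the order: P2, P7, P1. Check, step by step (pool after the aborts first):
  pool = (1, 1)
  P2 needs (1, 1) <= (1, 1) -> finishes; pool += (0, 2) = (1, 3)
  P7 needs (0, 0) <= (1, 3) -> finishes; pool += (1, 1) = (2, 4)
  P1 needs (2, 1) <= (2, 4) -> finishes; pool += (1, 2) = (3, 6)


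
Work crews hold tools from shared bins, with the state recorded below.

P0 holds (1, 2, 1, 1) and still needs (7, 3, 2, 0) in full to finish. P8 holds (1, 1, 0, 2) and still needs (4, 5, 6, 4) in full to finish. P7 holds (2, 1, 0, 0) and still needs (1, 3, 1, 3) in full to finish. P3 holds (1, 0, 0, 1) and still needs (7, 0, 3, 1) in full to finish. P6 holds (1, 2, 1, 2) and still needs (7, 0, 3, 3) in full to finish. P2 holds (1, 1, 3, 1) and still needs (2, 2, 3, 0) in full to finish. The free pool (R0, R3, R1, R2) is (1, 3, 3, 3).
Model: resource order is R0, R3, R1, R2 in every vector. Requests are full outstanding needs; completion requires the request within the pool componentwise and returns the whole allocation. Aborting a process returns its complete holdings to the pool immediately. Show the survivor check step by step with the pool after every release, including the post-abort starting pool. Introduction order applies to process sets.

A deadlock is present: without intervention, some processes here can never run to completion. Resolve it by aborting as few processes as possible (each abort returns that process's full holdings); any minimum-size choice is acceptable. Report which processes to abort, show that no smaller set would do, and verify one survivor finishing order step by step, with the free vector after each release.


Minimum abort set: P3 and P6.
Key observation: the deadlocked P0 becomes finishable only because P3 and P6 released (2, 2, 1, 3); it completes at step 4 below.
Why nothing smaller works — every single abort fails: P0 alone leaves P3 blocked (short on R0); P8 alone leaves P0 blocked (short on R0); P7 alone leaves P0 blocked (short on R0); P3 alone leaves P0 blocked (short on R0); P6 alone leaves P0 blocked (short on R0); P2 alone leaves P0 blocked (short on R0).
Survivors finish in the order: P2, P7, P8, P0. Step-by-step check (pool after the aborts first):
  pool = (3, 5, 4, 6)
  P2: need (2, 2, 3, 0) fits (3, 5, 4, 6); releases (1, 1, 3, 1), pool now (4, 6, 7, 7)
  P7: need (1, 3, 1, 3) fits (4, 6, 7, 7); releases (2, 1, 0, 0), pool now (6, 7, 7, 7)
  P8: need (4, 5, 6, 4) fits (6, 7, 7, 7); releases (1, 1, 0, 2), pool now (7, 8, 7, 9)
  P0: need (7, 3, 2, 0) fits (7, 8, 7, 9); releases (1, 2, 1, 1), pool now (8, 10, 8, 10)


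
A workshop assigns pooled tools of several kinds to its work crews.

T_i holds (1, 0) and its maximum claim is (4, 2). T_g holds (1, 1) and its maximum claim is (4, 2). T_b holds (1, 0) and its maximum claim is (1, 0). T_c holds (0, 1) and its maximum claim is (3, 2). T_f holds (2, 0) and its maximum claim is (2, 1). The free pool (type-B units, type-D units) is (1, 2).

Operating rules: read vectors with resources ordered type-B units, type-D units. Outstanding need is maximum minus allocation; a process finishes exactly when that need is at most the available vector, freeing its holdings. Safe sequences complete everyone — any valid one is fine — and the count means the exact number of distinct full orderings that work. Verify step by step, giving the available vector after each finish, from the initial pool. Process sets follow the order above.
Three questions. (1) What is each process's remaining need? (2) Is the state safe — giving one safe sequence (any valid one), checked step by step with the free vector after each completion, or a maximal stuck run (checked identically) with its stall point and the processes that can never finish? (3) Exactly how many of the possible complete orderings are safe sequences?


(1) Outstanding need per process (order type-B units, type-D units):
  T_i: (3, 2)
  T_g: (3, 1)
  T_b: (0, 0)
  T_c: (3, 1)
  T_f: (0, 1)
(2) The state is SAFE; one workable sequence: T_f, T_g, T_c, T_i, T_b.
Key observation: T_g marks the first exact bind of the order: its need (3, 1) fits the free (3, 2) with zero slack on a requested resource.
Check, step by step:
  pool = (1, 2)
  run T_f (needs (0, 1), free (1, 2)); after release of (2, 0) the pool is (3, 2)
  run T_g (needs (3, 1), free (3, 2)); after release of (1, 1) the pool is (4, 3)
  run T_c (needs (3, 1), free (4, 3)); after release of (0, 1) the pool is (4, 4)
  run T_i (needs (3, 2), free (4, 4)); after release of (1, 0) the pool is (5, 4)
  run T_b (needs (0, 0), free (5, 4)); after release of (1, 0) the pool is (6, 4)
(3) The exact count: 30 of the possible complete orderings are safe sequences.


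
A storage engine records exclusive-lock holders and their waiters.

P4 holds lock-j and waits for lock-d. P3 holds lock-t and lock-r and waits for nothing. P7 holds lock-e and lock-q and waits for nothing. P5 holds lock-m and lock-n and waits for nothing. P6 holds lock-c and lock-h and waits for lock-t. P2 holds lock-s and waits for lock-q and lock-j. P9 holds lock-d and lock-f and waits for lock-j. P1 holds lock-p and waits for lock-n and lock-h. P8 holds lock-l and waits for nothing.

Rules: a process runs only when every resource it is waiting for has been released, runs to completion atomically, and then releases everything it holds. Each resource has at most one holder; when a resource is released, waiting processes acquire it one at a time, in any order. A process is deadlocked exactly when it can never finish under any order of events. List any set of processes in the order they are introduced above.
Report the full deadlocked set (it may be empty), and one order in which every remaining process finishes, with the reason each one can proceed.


The deadlocked set is P4, P2 and P9.
Key observation: the knot is the closed ring of waits P4 -> P9 -> P4; P2 waits into the deadlock from upstream.
One completion order for the rest: P3, P5, P6, P8, P7, P1.
Check, step by step:
  run P3 (it waits on nothing); releases lock-t and lock-r
  run P5 (it waits on nothing); releases lock-m and lock-n
  run P6 (all its waits — lock-t — are resolved); releases lock-c and lock-h
  run P8 (it waits on nothing); releases lock-l
  run P7 (it waits on nothing); releases lock-e and lock-q
  run P1 (all its waits — lock-n and lock-h — are resolved); releases lock-p


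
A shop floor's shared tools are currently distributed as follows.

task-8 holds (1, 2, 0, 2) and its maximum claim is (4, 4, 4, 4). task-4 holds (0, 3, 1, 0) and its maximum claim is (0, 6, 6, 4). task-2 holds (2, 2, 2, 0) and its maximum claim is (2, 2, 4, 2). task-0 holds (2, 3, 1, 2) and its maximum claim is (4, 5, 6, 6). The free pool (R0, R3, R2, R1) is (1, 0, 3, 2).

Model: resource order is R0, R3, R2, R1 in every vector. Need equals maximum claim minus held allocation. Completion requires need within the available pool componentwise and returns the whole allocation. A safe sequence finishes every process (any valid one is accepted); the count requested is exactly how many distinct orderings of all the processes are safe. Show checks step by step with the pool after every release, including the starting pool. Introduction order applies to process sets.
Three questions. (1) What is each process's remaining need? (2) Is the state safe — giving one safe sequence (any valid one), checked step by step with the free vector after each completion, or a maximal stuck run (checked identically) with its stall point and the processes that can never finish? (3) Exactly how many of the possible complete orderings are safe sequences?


(1) Outstanding need per process (order R0, R3, R2, R1):
  task-8: (3, 2, 4, 2)
  task-4: (0, 3, 5, 4)
  task-2: (0, 0, 2, 2)
  task-0: (2, 2, 5, 4)
(2) SAFE — a valid safe sequence is task-2, task-8, task-0, task-4.
Key observation: the first exact fit in this order is task-2 — it needs (0, 0, 2, 2) with (1, 0, 3, 2) free, meeting a requested resource to the last unit.
Step-by-step check:
  pool = (1, 0, 3, 2)
  run task-2 (needs (0, 0, 2, 2), free (1, 0, 3, 2)); after release of (2, 2, 2, 0) the pool is (3, 2, 5, 2)
  run task-8 (needs (3, 2, 4, 2), free (3, 2, 5, 2)); after release of (1, 2, 0, 2) the pool is (4, 4, 5, 4)
  run task-0 (needs (2, 2, 5, 4), free (4, 4, 5, 4)); after release of (2, 3, 1, 2) the pool is (6, 7, 6, 6)
  run task-4 (needs (0, 3, 5, 4), free (6, 7, 6, 6)); after release of (0, 3, 1, 0) the pool is (6, 10, 7, 6)
(3) Exactly 2 of the possible complete orderings are safe sequences.


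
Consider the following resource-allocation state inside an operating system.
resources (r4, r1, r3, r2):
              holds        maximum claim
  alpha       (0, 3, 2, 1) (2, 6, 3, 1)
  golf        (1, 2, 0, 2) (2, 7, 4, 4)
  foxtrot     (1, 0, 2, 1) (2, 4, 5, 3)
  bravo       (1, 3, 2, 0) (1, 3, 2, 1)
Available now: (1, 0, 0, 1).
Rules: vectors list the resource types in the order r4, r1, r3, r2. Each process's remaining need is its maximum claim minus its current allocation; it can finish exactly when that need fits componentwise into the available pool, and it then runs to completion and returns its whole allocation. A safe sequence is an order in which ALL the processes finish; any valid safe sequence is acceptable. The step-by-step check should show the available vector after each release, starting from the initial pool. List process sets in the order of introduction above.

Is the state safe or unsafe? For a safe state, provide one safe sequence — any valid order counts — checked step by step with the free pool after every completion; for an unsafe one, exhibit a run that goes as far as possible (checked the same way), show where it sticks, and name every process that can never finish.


The state is SAFE; one workable sequence: bravo, alpha, foxtrot, golf.
Key observation: the first exact fit in this order is bravo — it needs (0, 0, 0, 1) with (1, 0, 0, 1) free, meeting a requested resource to the last unit.
Verifying each step:
  pool = (1, 0, 0, 1)
  bravo: need (0, 0, 0, 1) fits (1, 0, 0, 1); releases (1, 3, 2, 0), pool now (2, 3, 2, 1)
  alpha: need (2, 3, 1, 0) fits (2, 3, 2, 1); releases (0, 3, 2, 1), pool now (2, 6, 4, 2)
  foxtrot: need (1, 4, 3, 2) fits (2, 6, 4, 2); releases (1, 0, 2, 1), pool now (3, 6, 6, 3)
  golf: need (1, 5, 4, 2) fits (3, 6, 6, 3); releases (1, 2, 0, 2), pool now (4, 8, 6, 5)


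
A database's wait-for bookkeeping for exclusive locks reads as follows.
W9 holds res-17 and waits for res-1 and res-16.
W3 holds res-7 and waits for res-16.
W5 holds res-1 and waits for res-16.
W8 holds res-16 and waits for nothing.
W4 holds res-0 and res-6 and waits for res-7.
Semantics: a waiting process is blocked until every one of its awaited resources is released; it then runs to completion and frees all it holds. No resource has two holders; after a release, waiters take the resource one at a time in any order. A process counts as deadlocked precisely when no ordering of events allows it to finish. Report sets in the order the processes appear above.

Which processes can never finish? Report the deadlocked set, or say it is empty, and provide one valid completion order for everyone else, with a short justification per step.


The deadlocked set is empty.
Key observation: all waits point, directly or indirectly, at processes that can finish, so nothing is permanently blocked.
One completion order for the rest: W8, W5, W9, W3, W4.
Check, step by step:
  W8 waits on nothing -> runs at once and releases res-16
  run W5 (all its waits — res-16 — are resolved); releases res-1
  run W9 (all its waits — res-1 and res-16 — are resolved); releases res-17
  run W3 (all its waits — res-16 — are resolved); releases res-7
  run W4 (all its waits — res-7 — are resolved); releases res-0 and res-6


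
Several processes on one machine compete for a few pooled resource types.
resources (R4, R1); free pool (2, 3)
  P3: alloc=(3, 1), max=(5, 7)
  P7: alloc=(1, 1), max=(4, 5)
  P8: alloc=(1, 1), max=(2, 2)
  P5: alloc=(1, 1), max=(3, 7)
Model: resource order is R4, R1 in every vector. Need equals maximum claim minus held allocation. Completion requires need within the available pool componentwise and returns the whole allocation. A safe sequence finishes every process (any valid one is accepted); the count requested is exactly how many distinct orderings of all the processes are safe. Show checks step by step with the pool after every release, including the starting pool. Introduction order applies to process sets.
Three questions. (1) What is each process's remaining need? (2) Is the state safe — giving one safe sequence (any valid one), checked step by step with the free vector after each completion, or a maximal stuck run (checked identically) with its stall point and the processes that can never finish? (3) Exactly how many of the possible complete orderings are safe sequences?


(1) Outstanding need per process (order R4, R1):
  P3: (2, 6)
  P7: (3, 4)
  P8: (1, 1)
  P5: (2, 6)
(2) UNSAFE — no complete ordering exists.
Key observation: no order helps: past P8, P7, the free pool tops out at (4, 5), below what each blocked process needs in R1.
The run P8, P7 cannot be extended any further. Check, step by step:
  pool = (2, 3)
  P8 needs (1, 1) <= (2, 3) -> finishes; pool += (1, 1) = (3, 4)
  P7 needs (3, 4) <= (3, 4) -> finishes; pool += (1, 1) = (4, 5)
  blocked: P3 wants (2, 6), pool (4, 5) — not enough R1
  blocked: P5 wants (2, 6), pool (4, 5) — not enough R1
Permanently blocked: P3 and P5.
(3) The exact count: 0 of the possible complete orderings are safe sequences.


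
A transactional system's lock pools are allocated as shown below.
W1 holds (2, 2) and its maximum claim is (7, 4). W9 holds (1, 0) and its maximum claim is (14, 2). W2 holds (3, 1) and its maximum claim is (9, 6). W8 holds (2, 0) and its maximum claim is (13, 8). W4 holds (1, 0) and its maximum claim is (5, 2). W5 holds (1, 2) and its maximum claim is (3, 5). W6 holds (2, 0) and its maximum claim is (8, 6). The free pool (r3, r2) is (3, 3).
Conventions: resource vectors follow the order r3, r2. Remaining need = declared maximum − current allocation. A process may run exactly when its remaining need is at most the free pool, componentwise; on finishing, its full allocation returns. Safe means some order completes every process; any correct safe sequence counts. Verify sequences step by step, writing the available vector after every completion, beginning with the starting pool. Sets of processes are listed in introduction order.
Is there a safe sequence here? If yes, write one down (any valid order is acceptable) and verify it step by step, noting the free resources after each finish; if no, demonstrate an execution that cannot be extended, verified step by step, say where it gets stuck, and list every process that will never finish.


SAFE. One safe sequence: W5, W4, W1, W6, W2, W8, W9.
Key observation: W5 is the earliest step where a requested resource binds exactly: need (2, 3), pool (3, 3) at its turn.
Verifying each step:
  pool = (3, 3)
  run W5 (needs (2, 3), free (3, 3)); after release of (1, 2) the pool is (4, 5)
  run W4 (needs (4, 2), free (4, 5)); after release of (1, 0) the pool is (5, 5)
  run W1 (needs (5, 2), free (5, 5)); after release of (2, 2) the pool is (7, 7)
  run W6 (needs (6, 6), free (7, 7)); after release of (2, 0) the pool is (9, 7)
  run W2 (needs (6, 5), free (9, 7)); after release of (3, 1) the pool is (12, 8)
  run W8 (needs (11, 8), free (12, 8)); after release of (2, 0) the pool is (14, 8)
  run W9 (needs (13, 2), free (14, 8)); after release of (1, 0) the pool is (15, 8)
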